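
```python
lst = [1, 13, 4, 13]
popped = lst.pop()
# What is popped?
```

13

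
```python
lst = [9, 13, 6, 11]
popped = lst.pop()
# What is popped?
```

11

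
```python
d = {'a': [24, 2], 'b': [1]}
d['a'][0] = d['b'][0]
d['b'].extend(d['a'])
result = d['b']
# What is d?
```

After line 1: d = {'a': [24, 2], 'b': [1]}
After line 2 (a[0] = b[0] = 1): d = {'a': [1, 2], 'b': [1]}
After line 3 (b.extend(a) appends [1, 2]): d = {'a': [1, 2], 'b': [1, 1, 2]}
After line 4: result = d['b'] = [1, 1, 2]

{'a': [1, 2], 'b': [1, 1, 2]}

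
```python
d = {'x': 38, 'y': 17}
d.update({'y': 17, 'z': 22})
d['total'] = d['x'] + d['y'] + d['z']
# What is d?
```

After line 1: d = {'x': 38, 'y': 17}
After line 2 (y overwritten, z added): d = {'x': 38, 'y': 17, 'z': 22}
After line 3 (total = 38 + 17 + 22 = 77): d = {'x': 38, 'y': 17, 'z': 22, 'total': 77}

{'x': 38, 'y': 17, 'z': 22, 'total': 77}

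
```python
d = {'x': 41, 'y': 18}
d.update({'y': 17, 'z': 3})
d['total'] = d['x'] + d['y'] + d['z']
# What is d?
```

After line 1: d = {'x': 41, 'y': 18}
After line 2 (y overwritten, z added): d = {'x': 41, 'y': 17, 'z': 3}
After line 3 (total = 41 + 17 + 3 = 61): d = {'x': 41, 'y': 17, 'z': 3, 'total': 61}

{'x': 41, 'y': 17, 'z': 3, 'total': 61}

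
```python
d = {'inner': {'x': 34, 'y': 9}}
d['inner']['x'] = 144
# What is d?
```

After line 1: d = {'inner': {'x': 34, 'y': 9}}
After line 2 (inner x overwritten): d = {'inner': {'x': 144, 'y': 9}}

{'inner': {'x': 144, 'y': 9}}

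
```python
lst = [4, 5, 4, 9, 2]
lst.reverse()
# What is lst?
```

[2, 9, 4, 5, 4]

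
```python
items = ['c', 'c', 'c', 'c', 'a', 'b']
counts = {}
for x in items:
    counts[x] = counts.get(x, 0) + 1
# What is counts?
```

Initial: counts = {}, items = ['c', 'c', 'c', 'c', 'a', 'b']
See 'c': counts = {'c': 1}
See 'c': counts = {'c': 2}
See 'c': counts = {'c': 3}
See 'c': counts = {'c': 4}
See 'a': counts = {'c': 4, 'a': 1}
See 'b': counts = {'c': 4, 'a': 1, 'b': 1}

{'c': 4, 'a': 1, 'b': 1}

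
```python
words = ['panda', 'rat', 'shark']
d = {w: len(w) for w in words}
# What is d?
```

{'panda': 5, 'rat': 3, 'shark': 5}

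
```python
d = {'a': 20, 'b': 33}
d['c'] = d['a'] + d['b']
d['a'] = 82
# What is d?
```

After line 1: d = {'a': 20, 'b': 33}
After line 2 (d['c'] = 20 + 33): d = {'a': 20, 'b': 33, 'c': 53}
After line 3: d = {'a': 82, 'b': 33, 'c': 53}

{'a': 82, 'b': 33, 'c': 53}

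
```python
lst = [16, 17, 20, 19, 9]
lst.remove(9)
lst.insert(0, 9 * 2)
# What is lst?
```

After line 1: lst = [16, 17, 20, 19, 9]
After line 2 (remove first 9): lst = [16, 17, 20, 19]
After line 3 (insert 18 at index 0): lst = [18, 16, 17, 20, 19]

[18, 16, 17, 20, 19]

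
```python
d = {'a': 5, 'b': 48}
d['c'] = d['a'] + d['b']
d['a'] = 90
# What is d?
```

After line 1: d = {'a': 5, 'b': 48}
After line 2 (d['c'] = 5 + 48): d = {'a': 5, 'b': 48, 'c': 53}
After line 3: d = {'a': 90, 'b': 48, 'c': 53}

{'a': 90, 'b': 48, 'c': 53}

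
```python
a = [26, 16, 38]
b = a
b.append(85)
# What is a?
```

After line 1: a = [26, 16, 38]
After line 2 (b = a is an alias, same object): a = [26, 16, 38], b = [26, 16, 38]
After line 3 (b.append mutates the shared list): a = [26, 16, 38, 85], b = [26, 16, 38, 85]

[26, 16, 38, 85]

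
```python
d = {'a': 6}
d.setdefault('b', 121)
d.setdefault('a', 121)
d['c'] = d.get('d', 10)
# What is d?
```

After line 1: d = {'a': 6}
After line 2 (setdefault adds 'b'=121): d = {'a': 6, 'b': 121}
After line 3 (setdefault 'a' no-op, already exists): d = {'a': 6, 'b': 121}
After line 4 (get('d', 10) returns default since 'd' not in d): d = {'a': 6, 'b': 121, 'c': 10}

{'a': 6, 'b': 121, 'c': 10}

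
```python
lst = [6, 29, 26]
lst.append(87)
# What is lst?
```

[6, 29, 26, 87]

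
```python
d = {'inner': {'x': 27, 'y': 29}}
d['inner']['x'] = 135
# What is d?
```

After line 1: d = {'inner': {'x': 27, 'y': 29}}
After line 2 (inner x overwritten): d = {'inner': {'x': 135, 'y': 29}}

{'inner': {'x': 135, 'y': 29}}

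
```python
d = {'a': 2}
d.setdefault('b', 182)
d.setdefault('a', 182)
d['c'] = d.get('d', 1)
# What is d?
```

After line 1: d = {'a': 2}
After line 2 (setdefault adds 'b'=182): d = {'a': 2, 'b': 182}
After line 3 (setdefault 'a' no-op, already exists): d = {'a': 2, 'b': 182}
After line 4 (get('d', 1) returns default since 'd' not in d): d = {'a': 2, 'b': 182, 'c': 1}

{'a': 2, 'b': 182, 'c': 1}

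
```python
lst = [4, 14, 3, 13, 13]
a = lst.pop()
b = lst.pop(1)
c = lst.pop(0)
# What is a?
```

After line 1: lst = [4, 14, 3, 13, 13]
After line 2 (pop() -> a = 13): lst = [4, 14, 3, 13]
After line 3 (pop(1) -> b = 14): lst = [4, 3, 13]
After line 4 (pop(0) -> c = 4): lst = [3, 13]

13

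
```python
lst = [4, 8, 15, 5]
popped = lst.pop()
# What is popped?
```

5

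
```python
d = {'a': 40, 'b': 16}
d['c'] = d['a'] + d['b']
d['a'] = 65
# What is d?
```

After line 1: d = {'a': 40, 'b': 16}
After line 2 (d['c'] = 40 + 16): d = {'a': 40, 'b': 16, 'c': 56}
After line 3: d = {'a': 65, 'b': 16, 'c': 56}

{'a': 65, 'b': 16, 'c': 56}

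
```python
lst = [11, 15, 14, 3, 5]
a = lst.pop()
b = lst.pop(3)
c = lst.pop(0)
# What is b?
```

After line 1: lst = [11, 15, 14, 3, 5]
After line 2 (pop() -> a = 5): lst = [11, 15, 14, 3]
After line 3 (pop(3) -> b = 3): lst = [11, 15, 14]
After line 4 (pop(0) -> c = 11): lst = [15, 14]

3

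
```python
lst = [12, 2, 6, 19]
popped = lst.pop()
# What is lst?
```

[12, 2, 6]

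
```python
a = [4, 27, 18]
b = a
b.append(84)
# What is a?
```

After line 1: a = [4, 27, 18]
After line 2 (b = a is an alias, same object): a = [4, 27, 18], b = [4, 27, 18]
After line 3 (b.append mutates the shared list): a = [4, 27, 18, 84], b = [4, 27, 18, 84]

[4, 27, 18, 84]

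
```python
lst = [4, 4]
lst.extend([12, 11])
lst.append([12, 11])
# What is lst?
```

After line 1: lst = [4, 4]
After line 2 (extend unpacks [12, 11]): lst = [4, 4, 12, 11]
After line 3 (append adds [12, 11] as single element): lst = [4, 4, 12, 11, [12, 11]]

[4, 4, 12, 11, [12, 11]]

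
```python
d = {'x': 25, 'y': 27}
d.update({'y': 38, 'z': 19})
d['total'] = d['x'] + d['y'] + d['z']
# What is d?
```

After line 1: d = {'x': 25, 'y': 27}
After line 2 (y overwritten, z added): d = {'x': 25, 'y': 38, 'z': 19}
After line 3 (total = 25 + 38 + 19 = 82): d = {'x': 25, 'y': 38, 'z': 19, 'total': 82}

{'x': 25, 'y': 38, 'z': 19, 'total': 82}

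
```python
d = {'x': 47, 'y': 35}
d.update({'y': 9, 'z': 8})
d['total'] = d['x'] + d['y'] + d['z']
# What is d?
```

After line 1: d = {'x': 47, 'y': 35}
After line 2 (y overwritten, z added): d = {'x': 47, 'y': 9, 'z': 8}
After line 3 (total = 47 + 9 + 8 = 64): d = {'x': 47, 'y': 9, 'z': 8, 'total': 64}

{'x': 47, 'y': 9, 'z': 8, 'total': 64}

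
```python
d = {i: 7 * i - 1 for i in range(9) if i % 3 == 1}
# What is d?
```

{1: 6, 4: 27, 7: 48}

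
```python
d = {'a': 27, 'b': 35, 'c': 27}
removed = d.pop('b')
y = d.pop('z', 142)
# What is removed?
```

After line 1: d = {'a': 27, 'b': 35, 'c': 27}
After line 2 (pop 'b' returns 35): d = {'a': 27, 'c': 27}, removed = 35
After line 3 (pop 'z' missing, returns default 142): d = {'a': 27, 'c': 27}, y = 142

35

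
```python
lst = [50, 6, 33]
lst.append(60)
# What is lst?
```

[50, 6, 33, 60]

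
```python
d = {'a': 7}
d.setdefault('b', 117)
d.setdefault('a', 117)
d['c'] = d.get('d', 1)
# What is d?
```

After line 1: d = {'a': 7}
After line 2 (setdefault adds 'b'=117): d = {'a': 7, 'b': 117}
After line 3 (setdefault 'a' no-op, already exists): d = {'a': 7, 'b': 117}
After line 4 (get('d', 1) returns default since 'd' not in d): d = {'a': 7, 'b': 117, 'c': 1}

{'a': 7, 'b': 117, 'c': 1}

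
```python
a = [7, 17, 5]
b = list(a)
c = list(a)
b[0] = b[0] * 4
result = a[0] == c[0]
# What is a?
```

After line 1: a = [7, 17, 5]
After line 2 (b = list(a), copy): a = [7, 17, 5], b = [7, 17, 5]
After line 3 (c = list(a) is a copy, new object): c = [7, 17, 5]
After line 4 (b[0] = 7 * 4 = 28; only b mutates (copy)): a = [7, 17, 5], b = [28, 17, 5], c = [7, 17, 5]
After line 5 (a[0] = 7, c[0] = 7; result = True)

[7, 17, 5]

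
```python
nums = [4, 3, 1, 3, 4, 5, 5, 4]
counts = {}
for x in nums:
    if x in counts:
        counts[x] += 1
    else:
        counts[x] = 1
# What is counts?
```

Initial: counts = {}, nums = [4, 3, 1, 3, 4, 5, 5, 4]
See 4: counts = {4: 1}
See 3: counts = {4: 1, 3: 1}
See 1: counts = {4: 1, 3: 1, 1: 1}
See 3: counts = {4: 1, 3: 2, 1: 1}
See 4: counts = {4: 2, 3: 2, 1: 1}
See 5: counts = {4: 2, 3: 2, 1: 1, 5: 1}
See 5: counts = {4: 2, 3: 2, 1: 1, 5: 2}
See 4: counts = {4: 3, 3: 2, 1: 1, 5: 2}

{4: 3, 3: 2, 1: 1, 5: 2}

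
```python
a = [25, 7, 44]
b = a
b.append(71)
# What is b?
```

After line 1: a = [25, 7, 44]
After line 2 (b = a is an alias, same object): a = [25, 7, 44], b = [25, 7, 44]
After line 3 (b.append mutates the shared list): a = [25, 7, 44, 71], b = [25, 7, 44, 71]

[25, 7, 44, 71]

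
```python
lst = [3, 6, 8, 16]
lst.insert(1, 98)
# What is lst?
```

[3, 98, 6, 8, 16]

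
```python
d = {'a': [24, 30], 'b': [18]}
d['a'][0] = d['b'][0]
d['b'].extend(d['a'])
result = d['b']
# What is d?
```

After line 1: d = {'a': [24, 30], 'b': [18]}
After line 2 (a[0] = b[0] = 18): d = {'a': [18, 30], 'b': [18]}
After line 3 (b.extend(a) appends [18, 30]): d = {'a': [18, 30], 'b': [18, 18, 30]}
After line 4: result = d['b'] = [18, 18, 30]

{'a': [18, 30], 'b': [18, 18, 30]}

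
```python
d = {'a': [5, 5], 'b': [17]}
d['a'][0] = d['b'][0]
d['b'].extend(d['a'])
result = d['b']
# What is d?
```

After line 1: d = {'a': [5, 5], 'b': [17]}
After line 2 (a[0] = b[0] = 17): d = {'a': [17, 5], 'b': [17]}
After line 3 (b.extend(a) appends [17, 5]): d = {'a': [17, 5], 'b': [17, 17, 5]}
After line 4: result = d['b'] = [17, 17, 5]

{'a': [17, 5], 'b': [17, 17, 5]}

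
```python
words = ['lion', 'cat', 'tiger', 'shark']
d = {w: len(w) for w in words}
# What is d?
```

{'lion': 4, 'cat': 3, 'tiger': 5, 'shark': 5}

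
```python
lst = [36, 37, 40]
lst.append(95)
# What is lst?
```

[36, 37, 40, 95]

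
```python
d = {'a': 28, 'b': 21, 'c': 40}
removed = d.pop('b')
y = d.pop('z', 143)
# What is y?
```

After line 1: d = {'a': 28, 'b': 21, 'c': 40}
After line 2 (pop 'b' returns 21): d = {'a': 28, 'c': 40}, removed = 21
After line 3 (pop 'z' missing, returns default 143): d = {'a': 28, 'c': 40}, y = 143

143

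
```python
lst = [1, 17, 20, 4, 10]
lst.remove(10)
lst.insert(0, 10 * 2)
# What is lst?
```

After line 1: lst = [1, 17, 20, 4, 10]
After line 2 (remove first 10): lst = [1, 17, 20, 4]
After line 3 (insert 20 at index 0): lst = [20, 1, 17, 20, 4]

[20, 1, 17, 20, 4]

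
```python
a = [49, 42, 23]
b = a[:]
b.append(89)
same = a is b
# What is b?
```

After line 1: a = [49, 42, 23]
After line 2 (b = a[:] is a shallow copy, new object): a = [49, 42, 23], b = [49, 42, 23]
After line 3 (append only mutates b): a = [49, 42, 23], b = [49, 42, 23, 89]
After line 4 (same = a is b; different objects -> False): same = False

[49, 42, 23, 89]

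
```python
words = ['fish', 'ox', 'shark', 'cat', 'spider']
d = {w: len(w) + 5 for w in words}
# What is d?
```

{'fish': 9, 'ox': 7, 'shark': 10, 'cat': 8, 'spider': 11}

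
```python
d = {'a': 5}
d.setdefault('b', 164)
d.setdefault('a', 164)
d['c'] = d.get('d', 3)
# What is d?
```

After line 1: d = {'a': 5}
After line 2 (setdefault adds 'b'=164): d = {'a': 5, 'b': 164}
After line 3 (setdefault 'a' no-op, already exists): d = {'a': 5, 'b': 164}
After line 4 (get('d', 3) returns default since 'd' not in d): d = {'a': 5, 'b': 164, 'c': 3}

{'a': 5, 'b': 164, 'c': 3}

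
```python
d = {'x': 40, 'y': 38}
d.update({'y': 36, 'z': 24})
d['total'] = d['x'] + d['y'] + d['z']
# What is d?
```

After line 1: d = {'x': 40, 'y': 38}
After line 2 (y overwritten, z added): d = {'x': 40, 'y': 36, 'z': 24}
After line 3 (total = 40 + 36 + 24 = 100): d = {'x': 40, 'y': 36, 'z': 24, 'total': 100}

{'x': 40, 'y': 36, 'z': 24, 'total': 100}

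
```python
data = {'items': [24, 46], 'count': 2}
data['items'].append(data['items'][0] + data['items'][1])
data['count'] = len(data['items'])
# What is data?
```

After line 1: data = {'items': [24, 46], 'count': 2}
After line 2 (append 24 + 46 = 70): data = {'items': [24, 46, 70], 'count': 2}
After line 3 (count = len(items) = 3): data = {'items': [24, 46, 70], 'count': 3}

{'items': [24, 46, 70], 'count': 3}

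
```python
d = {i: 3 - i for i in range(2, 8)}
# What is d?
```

{2: 1, 3: 0, 4: -1, 5: -2, 6: -3, 7: -4}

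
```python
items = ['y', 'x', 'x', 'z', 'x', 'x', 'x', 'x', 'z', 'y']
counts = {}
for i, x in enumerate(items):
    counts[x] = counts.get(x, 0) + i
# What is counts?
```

Initial: counts = {}, items = ['y', 'x', 'x', 'z', 'x', 'x', 'x', 'x', 'z', 'y']
i=0, x='y': counts = {'y': 0}
i=1, x='x': counts = {'y': 0, 'x': 1}
i=2, x='x': counts = {'y': 0, 'x': 3}
i=3, x='z': counts = {'y': 0, 'x': 3, 'z': 3}
i=4, x='x': counts = {'y': 0, 'x': 7, 'z': 3}
i=5, x='x': counts = {'y': 0, 'x': 12, 'z': 3}
i=6, x='x': counts = {'y': 0, 'x': 18, 'z': 3}
i=7, x='x': counts = {'y': 0, 'x': 25, 'z': 3}
i=8, x='z': counts = {'y': 0, 'x': 25, 'z': 11}
i=9, x='y': counts = {'y': 9, 'x': 25, 'z': 11}

{'y': 9, 'x': 25, 'z': 11}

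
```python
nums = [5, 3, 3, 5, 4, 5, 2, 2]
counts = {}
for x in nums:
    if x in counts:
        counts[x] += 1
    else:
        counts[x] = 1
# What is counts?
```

Initial: counts = {}, nums = [5, 3, 3, 5, 4, 5, 2, 2]
See 5: counts = {5: 1}
See 3: counts = {5: 1, 3: 1}
See 3: counts = {5: 1, 3: 2}
See 5: counts = {5: 2, 3: 2}
See 4: counts = {5: 2, 3: 2, 4: 1}
See 5: counts = {5: 3, 3: 2, 4: 1}
See 2: counts = {5: 3, 3: 2, 4: 1, 2: 1}
See 2: counts = {5: 3, 3: 2, 4: 1, 2: 2}

{5: 3, 3: 2, 4: 1, 2: 2}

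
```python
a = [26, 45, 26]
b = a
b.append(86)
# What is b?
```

After line 1: a = [26, 45, 26]
After line 2 (b = a is an alias, same object): a = [26, 45, 26], b = [26, 45, 26]
After line 3 (b.append mutates the shared list): a = [26, 45, 26, 86], b = [26, 45, 26, 86]

[26, 45, 26, 86]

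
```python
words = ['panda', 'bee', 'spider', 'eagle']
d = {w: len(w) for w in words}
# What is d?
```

{'panda': 5, 'bee': 3, 'spider': 6, 'eagle': 5}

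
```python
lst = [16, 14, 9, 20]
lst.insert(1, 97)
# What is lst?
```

[16, 97, 14, 9, 20]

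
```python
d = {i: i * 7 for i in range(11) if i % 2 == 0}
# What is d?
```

{0: 0, 2: 14, 4: 28, 6: 42, 8: 56, 10: 70}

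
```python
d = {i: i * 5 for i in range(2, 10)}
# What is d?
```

{2: 10, 3: 15, 4: 20, 5: 25, 6: 30, 7: 35, 8: 40, 9: 45}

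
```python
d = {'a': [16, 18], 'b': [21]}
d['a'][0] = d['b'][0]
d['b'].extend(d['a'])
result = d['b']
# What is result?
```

After line 1: d = {'a': [16, 18], 'b': [21]}
After line 2 (a[0] = b[0] = 21): d = {'a': [21, 18], 'b': [21]}
After line 3 (b.extend(a) appends [21, 18]): d = {'a': [21, 18], 'b': [21, 21, 18]}
After line 4: result = d['b'] = [21, 21, 18]

[21, 21, 18]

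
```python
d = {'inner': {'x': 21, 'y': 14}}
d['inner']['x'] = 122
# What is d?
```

After line 1: d = {'inner': {'x': 21, 'y': 14}}
After line 2 (inner x overwritten): d = {'inner': {'x': 122, 'y': 14}}

{'inner': {'x': 122, 'y': 14}}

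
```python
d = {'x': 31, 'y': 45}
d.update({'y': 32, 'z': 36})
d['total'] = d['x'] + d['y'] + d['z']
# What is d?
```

After line 1: d = {'x': 31, 'y': 45}
After line 2 (y overwritten, z added): d = {'x': 31, 'y': 32, 'z': 36}
After line 3 (total = 31 + 32 + 36 = 99): d = {'x': 31, 'y': 32, 'z': 36, 'total': 99}

{'x': 31, 'y': 32, 'z': 36, 'total': 99}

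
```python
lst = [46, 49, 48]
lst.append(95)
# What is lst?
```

[46, 49, 48, 95]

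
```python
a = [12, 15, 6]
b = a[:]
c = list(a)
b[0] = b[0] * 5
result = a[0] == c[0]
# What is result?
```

After line 1: a = [12, 15, 6]
After line 2 (b = a[:], copy): a = [12, 15, 6], b = [12, 15, 6]
After line 3 (c = list(a) is a copy, new object): c = [12, 15, 6]
After line 4 (b[0] = 12 * 5 = 60; only b mutates (copy)): a = [12, 15, 6], b = [60, 15, 6], c = [12, 15, 6]
After line 5 (a[0] = 12, c[0] = 12; result = True)

True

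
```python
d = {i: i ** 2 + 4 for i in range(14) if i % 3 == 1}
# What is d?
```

{1: 5, 4: 20, 7: 53, 10: 104, 13: 173}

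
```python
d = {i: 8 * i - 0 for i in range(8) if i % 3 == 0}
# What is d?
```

{0: 0, 3: 24, 6: 48}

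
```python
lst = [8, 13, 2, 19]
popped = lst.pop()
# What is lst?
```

[8, 13, 2]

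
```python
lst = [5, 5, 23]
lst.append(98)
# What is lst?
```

[5, 5, 23, 98]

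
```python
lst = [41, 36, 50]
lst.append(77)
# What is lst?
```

[41, 36, 50, 77]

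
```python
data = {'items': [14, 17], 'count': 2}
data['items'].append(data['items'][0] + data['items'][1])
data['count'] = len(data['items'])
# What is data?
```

After line 1: data = {'items': [14, 17], 'count': 2}
After line 2 (append 14 + 17 = 31): data = {'items': [14, 17, 31], 'count': 2}
After line 3 (count = len(items) = 3): data = {'items': [14, 17, 31], 'count': 3}

{'items': [14, 17, 31], 'count': 3}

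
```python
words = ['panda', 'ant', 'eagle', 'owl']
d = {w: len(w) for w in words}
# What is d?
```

{'panda': 5, 'ant': 3, 'eagle': 5, 'owl': 3}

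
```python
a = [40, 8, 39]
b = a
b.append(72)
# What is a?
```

After line 1: a = [40, 8, 39]
After line 2 (b = a is an alias, same object): a = [40, 8, 39], b = [40, 8, 39]
After line 3 (b.append mutates the shared list): a = [40, 8, 39, 72], b = [40, 8, 39, 72]

[40, 8, 39, 72]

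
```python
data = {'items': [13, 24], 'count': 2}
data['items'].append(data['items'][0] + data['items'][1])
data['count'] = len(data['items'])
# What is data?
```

After line 1: data = {'items': [13, 24], 'count': 2}
After line 2 (append 13 + 24 = 37): data = {'items': [13, 24, 37], 'count': 2}
After line 3 (count = len(items) = 3): data = {'items': [13, 24, 37], 'count': 3}

{'items': [13, 24, 37], 'count': 3}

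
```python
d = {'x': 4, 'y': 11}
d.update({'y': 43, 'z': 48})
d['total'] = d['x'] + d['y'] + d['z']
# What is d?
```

After line 1: d = {'x': 4, 'y': 11}
After line 2 (y overwritten, z added): d = {'x': 4, 'y': 43, 'z': 48}
After line 3 (total = 4 + 43 + 48 = 95): d = {'x': 4, 'y': 43, 'z': 48, 'total': 95}

{'x': 4, 'y': 43, 'z': 48, 'total': 95}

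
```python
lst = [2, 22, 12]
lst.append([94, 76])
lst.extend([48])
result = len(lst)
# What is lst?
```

After line 1: lst = [2, 22, 12]
After line 2 (append adds [94, 76] as single element): lst = [2, 22, 12, [94, 76]]
After line 3 (extend unpacks [48], adds 48): lst = [2, 22, 12, [94, 76], 48]
After line 4: result = len(lst) = 5

[2, 22, 12, [94, 76], 48]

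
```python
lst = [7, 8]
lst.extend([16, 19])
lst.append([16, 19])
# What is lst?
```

After line 1: lst = [7, 8]
After line 2 (extend unpacks [16, 19]): lst = [7, 8, 16, 19]
After line 3 (append adds [16, 19] as single element): lst = [7, 8, 16, 19, [16, 19]]

[7, 8, 16, 19, [16, 19]]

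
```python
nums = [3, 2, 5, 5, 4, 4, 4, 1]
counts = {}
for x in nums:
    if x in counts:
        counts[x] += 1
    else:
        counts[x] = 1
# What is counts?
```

Initial: counts = {}, nums = [3, 2, 5, 5, 4, 4, 4, 1]
See 3: counts = {3: 1}
See 2: counts = {3: 1, 2: 1}
See 5: counts = {3: 1, 2: 1, 5: 1}
See 5: counts = {3: 1, 2: 1, 5: 2}
See 4: counts = {3: 1, 2: 1, 5: 2, 4: 1}
See 4: counts = {3: 1, 2: 1, 5: 2, 4: 2}
See 4: counts = {3: 1, 2: 1, 5: 2, 4: 3}
See 1: counts = {3: 1, 2: 1, 5: 2, 4: 3, 1: 1}

{3: 1, 2: 1, 5: 2, 4: 3, 1: 1}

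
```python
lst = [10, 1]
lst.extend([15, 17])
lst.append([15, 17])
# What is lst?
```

After line 1: lst = [10, 1]
After line 2 (extend unpacks [15, 17]): lst = [10, 1, 15, 17]
After line 3 (append adds [15, 17] as single element): lst = [10, 1, 15, 17, [15, 17]]

[10, 1, 15, 17, [15, 17]]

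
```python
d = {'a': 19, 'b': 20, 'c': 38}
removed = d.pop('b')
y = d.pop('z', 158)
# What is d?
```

After line 1: d = {'a': 19, 'b': 20, 'c': 38}
After line 2 (pop 'b' returns 20): d = {'a': 19, 'c': 38}, removed = 20
After line 3 (pop 'z' missing, returns default 158): d = {'a': 19, 'c': 38}, y = 158

{'a': 19, 'c': 38}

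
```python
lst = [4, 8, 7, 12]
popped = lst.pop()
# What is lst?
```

[4, 8, 7]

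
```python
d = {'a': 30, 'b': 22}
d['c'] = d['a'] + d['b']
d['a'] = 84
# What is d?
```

After line 1: d = {'a': 30, 'b': 22}
After line 2 (d['c'] = 30 + 22): d = {'a': 30, 'b': 22, 'c': 52}
After line 3: d = {'a': 84, 'b': 22, 'c': 52}

{'a': 84, 'b': 22, 'c': 52}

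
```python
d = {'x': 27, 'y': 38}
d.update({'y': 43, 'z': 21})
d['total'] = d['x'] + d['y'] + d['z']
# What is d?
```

After line 1: d = {'x': 27, 'y': 38}
After line 2 (y overwritten, z added): d = {'x': 27, 'y': 43, 'z': 21}
After line 3 (total = 27 + 43 + 21 = 91): d = {'x': 27, 'y': 43, 'z': 21, 'total': 91}

{'x': 27, 'y': 43, 'z': 21, 'total': 91}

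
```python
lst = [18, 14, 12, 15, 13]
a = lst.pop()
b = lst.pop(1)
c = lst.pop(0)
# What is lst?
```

After line 1: lst = [18, 14, 12, 15, 13]
After line 2 (pop() -> a = 13): lst = [18, 14, 12, 15]
After line 3 (pop(1) -> b = 14): lst = [18, 12, 15]
After line 4 (pop(0) -> c = 18): lst = [12, 15]

[12, 15]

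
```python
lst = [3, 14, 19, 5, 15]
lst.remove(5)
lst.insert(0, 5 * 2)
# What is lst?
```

After line 1: lst = [3, 14, 19, 5, 15]
After line 2 (remove first 5): lst = [3, 14, 19, 15]
After line 3 (insert 10 at index 0): lst = [10, 3, 14, 19, 15]

[10, 3, 14, 19, 15]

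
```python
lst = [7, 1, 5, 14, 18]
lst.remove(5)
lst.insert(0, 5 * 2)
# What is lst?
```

After line 1: lst = [7, 1, 5, 14, 18]
After line 2 (remove first 5): lst = [7, 1, 14, 18]
After line 3 (insert 10 at index 0): lst = [10, 7, 1, 14, 18]

[10, 7, 1, 14, 18]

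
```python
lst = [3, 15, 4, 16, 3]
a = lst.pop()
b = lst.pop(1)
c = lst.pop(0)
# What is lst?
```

After line 1: lst = [3, 15, 4, 16, 3]
After line 2 (pop() -> a = 3): lst = [3, 15, 4, 16]
After line 3 (pop(1) -> b = 15): lst = [3, 4, 16]
After line 4 (pop(0) -> c = 3): lst = [4, 16]

[4, 16]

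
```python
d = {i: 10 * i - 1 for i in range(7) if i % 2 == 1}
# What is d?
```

{1: 9, 3: 29, 5: 49}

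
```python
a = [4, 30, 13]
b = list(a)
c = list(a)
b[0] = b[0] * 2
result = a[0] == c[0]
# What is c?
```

After line 1: a = [4, 30, 13]
After line 2 (b = list(a), copy): a = [4, 30, 13], b = [4, 30, 13]
After line 3 (c = list(a) is a copy, new object): c = [4, 30, 13]
After line 4 (b[0] = 4 * 2 = 8; only b mutates (copy)): a = [4, 30, 13], b = [8, 30, 13], c = [4, 30, 13]
After line 5 (a[0] = 4, c[0] = 4; result = True)

[4, 30, 13]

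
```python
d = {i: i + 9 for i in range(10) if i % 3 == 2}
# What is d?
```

{2: 11, 5: 14, 8: 17}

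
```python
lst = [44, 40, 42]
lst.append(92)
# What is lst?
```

[44, 40, 42, 92]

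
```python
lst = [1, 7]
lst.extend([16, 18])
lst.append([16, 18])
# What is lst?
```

After line 1: lst = [1, 7]
After line 2 (extend unpacks [16, 18]): lst = [1, 7, 16, 18]
After line 3 (append adds [16, 18] as single element): lst = [1, 7, 16, 18, [16, 18]]

[1, 7, 16, 18, [16, 18]]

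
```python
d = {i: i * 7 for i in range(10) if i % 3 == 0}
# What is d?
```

{0: 0, 3: 21, 6: 42, 9: 63}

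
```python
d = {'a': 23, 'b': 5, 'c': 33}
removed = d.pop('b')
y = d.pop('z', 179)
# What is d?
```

After line 1: d = {'a': 23, 'b': 5, 'c': 33}
After line 2 (pop 'b' returns 5): d = {'a': 23, 'c': 33}, removed = 5
After line 3 (pop 'z' missing, returns default 179): d = {'a': 23, 'c': 33}, y = 179

{'a': 23, 'c': 33}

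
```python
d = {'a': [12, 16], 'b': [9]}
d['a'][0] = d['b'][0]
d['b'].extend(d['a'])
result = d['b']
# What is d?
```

After line 1: d = {'a': [12, 16], 'b': [9]}
After line 2 (a[0] = b[0] = 9): d = {'a': [9, 16], 'b': [9]}
After line 3 (b.extend(a) appends [9, 16]): d = {'a': [9, 16], 'b': [9, 9, 16]}
After line 4: result = d['b'] = [9, 9, 16]

{'a': [9, 16], 'b': [9, 9, 16]}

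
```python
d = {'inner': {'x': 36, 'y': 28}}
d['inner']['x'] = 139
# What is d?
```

After line 1: d = {'inner': {'x': 36, 'y': 28}}
After line 2 (inner x overwritten): d = {'inner': {'x': 139, 'y': 28}}

{'inner': {'x': 139, 'y': 28}}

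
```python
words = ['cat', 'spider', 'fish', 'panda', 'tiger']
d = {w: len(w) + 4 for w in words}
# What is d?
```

{'cat': 7, 'spider': 10, 'fish': 8, 'panda': 9, 'tiger': 9}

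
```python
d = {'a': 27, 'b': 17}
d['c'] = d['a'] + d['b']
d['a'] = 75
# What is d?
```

After line 1: d = {'a': 27, 'b': 17}
After line 2 (d['c'] = 27 + 17): d = {'a': 27, 'b': 17, 'c': 44}
After line 3: d = {'a': 75, 'b': 17, 'c': 44}

{'a': 75, 'b': 17, 'c': 44}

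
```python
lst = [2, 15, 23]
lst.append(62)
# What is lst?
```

[2, 15, 23, 62]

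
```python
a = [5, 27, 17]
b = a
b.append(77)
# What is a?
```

After line 1: a = [5, 27, 17]
After line 2 (b = a is an alias, same object): a = [5, 27, 17], b = [5, 27, 17]
After line 3 (b.append mutates the shared list): a = [5, 27, 17, 77], b = [5, 27, 17, 77]

[5, 27, 17, 77]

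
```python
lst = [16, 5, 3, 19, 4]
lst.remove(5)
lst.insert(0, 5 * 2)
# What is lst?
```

After line 1: lst = [16, 5, 3, 19, 4]
After line 2 (remove first 5): lst = [16, 3, 19, 4]
After line 3 (insert 10 at index 0): lst = [10, 16, 3, 19, 4]

[10, 16, 3, 19, 4]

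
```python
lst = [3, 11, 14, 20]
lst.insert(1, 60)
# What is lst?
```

[3, 60, 11, 14, 20]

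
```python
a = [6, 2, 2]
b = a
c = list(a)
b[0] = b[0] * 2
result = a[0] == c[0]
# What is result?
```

After line 1: a = [6, 2, 2]
After line 2 (b = a, alias): a = [6, 2, 2], b = [6, 2, 2]
After line 3 (c = list(a) is a copy, new object): c = [6, 2, 2]
After line 4 (b[0] = 6 * 2 = 12; mutates shared a/b): a = b = [12, 2, 2], c = [6, 2, 2]
After line 5 (a[0] = 12, c[0] = 6; result = False)

False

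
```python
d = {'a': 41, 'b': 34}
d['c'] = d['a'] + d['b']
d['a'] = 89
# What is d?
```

After line 1: d = {'a': 41, 'b': 34}
After line 2 (d['c'] = 41 + 34): d = {'a': 41, 'b': 34, 'c': 75}
After line 3: d = {'a': 89, 'b': 34, 'c': 75}

{'a': 89, 'b': 34, 'c': 75}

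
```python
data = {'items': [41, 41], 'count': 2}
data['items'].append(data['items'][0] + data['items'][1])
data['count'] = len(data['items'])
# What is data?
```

After line 1: data = {'items': [41, 41], 'count': 2}
After line 2 (append 41 + 41 = 82): data = {'items': [41, 41, 82], 'count': 2}
After line 3 (count = len(items) = 3): data = {'items': [41, 41, 82], 'count': 3}

{'items': [41, 41, 82], 'count': 3}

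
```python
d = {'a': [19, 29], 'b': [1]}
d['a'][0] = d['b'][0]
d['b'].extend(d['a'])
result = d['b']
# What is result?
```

After line 1: d = {'a': [19, 29], 'b': [1]}
After line 2 (a[0] = b[0] = 1): d = {'a': [1, 29], 'b': [1]}
After line 3 (b.extend(a) appends [1, 29]): d = {'a': [1, 29], 'b': [1, 1, 29]}
After line 4: result = d['b'] = [1, 1, 29]

[1, 1, 29]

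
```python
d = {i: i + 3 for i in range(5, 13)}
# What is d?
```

{5: 8, 6: 9, 7: 10, 8: 11, 9: 12, 10: 13, 11: 14, 12: 15}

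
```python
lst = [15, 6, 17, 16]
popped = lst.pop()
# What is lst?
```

[15, 6, 17]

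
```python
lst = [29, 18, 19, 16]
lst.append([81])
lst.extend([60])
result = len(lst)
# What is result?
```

After line 1: lst = [29, 18, 19, 16]
After line 2 (append adds [81] as single element): lst = [29, 18, 19, 16, [81]]
After line 3 (extend unpacks [60], adds 60): lst = [29, 18, 19, 16, [81], 60]
After line 4: result = len(lst) = 6

6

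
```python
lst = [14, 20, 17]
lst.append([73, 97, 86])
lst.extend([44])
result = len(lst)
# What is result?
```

After line 1: lst = [14, 20, 17]
After line 2 (append adds [73, 97, 86] as single element): lst = [14, 20, 17, [73, 97, 86]]
After line 3 (extend unpacks [44], adds 44): lst = [14, 20, 17, [73, 97, 86], 44]
After line 4: result = len(lst) = 5

5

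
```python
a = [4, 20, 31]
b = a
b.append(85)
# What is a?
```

After line 1: a = [4, 20, 31]
After line 2 (b = a is an alias, same object): a = [4, 20, 31], b = [4, 20, 31]
After line 3 (b.append mutates the shared list): a = [4, 20, 31, 85], b = [4, 20, 31, 85]

[4, 20, 31, 85]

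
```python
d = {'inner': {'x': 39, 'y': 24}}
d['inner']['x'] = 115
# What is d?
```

After line 1: d = {'inner': {'x': 39, 'y': 24}}
After line 2 (inner x overwritten): d = {'inner': {'x': 115, 'y': 24}}

{'inner': {'x': 115, 'y': 24}}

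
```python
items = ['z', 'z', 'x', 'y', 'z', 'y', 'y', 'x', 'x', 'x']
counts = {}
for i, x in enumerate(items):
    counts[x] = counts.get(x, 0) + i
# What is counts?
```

Initial: counts = {}, items = ['z', 'z', 'x', 'y', 'z', 'y', 'y', 'x', 'x', 'x']
i=0, x='z': counts = {'z': 0}
i=1, x='z': counts = {'z': 1}
i=2, x='x': counts = {'z': 1, 'x': 2}
i=3, x='y': counts = {'z': 1, 'x': 2, 'y': 3}
i=4, x='z': counts = {'z': 5, 'x': 2, 'y': 3}
i=5, x='y': counts = {'z': 5, 'x': 2, 'y': 8}
i=6, x='y': counts = {'z': 5, 'x': 2, 'y': 14}
i=7, x='x': counts = {'z': 5, 'x': 9, 'y': 14}
i=8, x='x': counts = {'z': 5, 'x': 17, 'y': 14}
i=9, x='x': counts = {'z': 5, 'x': 26, 'y': 14}

{'z': 5, 'x': 26, 'y': 14}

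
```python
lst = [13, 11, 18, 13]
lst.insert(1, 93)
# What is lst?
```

[13, 93, 11, 18, 13]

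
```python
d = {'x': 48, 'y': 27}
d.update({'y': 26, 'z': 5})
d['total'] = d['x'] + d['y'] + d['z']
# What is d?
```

After line 1: d = {'x': 48, 'y': 27}
After line 2 (y overwritten, z added): d = {'x': 48, 'y': 26, 'z': 5}
After line 3 (total = 48 + 26 + 5 = 79): d = {'x': 48, 'y': 26, 'z': 5, 'total': 79}

{'x': 48, 'y': 26, 'z': 5, 'total': 79}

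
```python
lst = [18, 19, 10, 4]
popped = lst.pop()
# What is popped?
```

4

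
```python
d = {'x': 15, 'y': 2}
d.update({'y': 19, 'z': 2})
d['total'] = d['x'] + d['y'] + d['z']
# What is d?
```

After line 1: d = {'x': 15, 'y': 2}
After line 2 (y overwritten, z added): d = {'x': 15, 'y': 19, 'z': 2}
After line 3 (total = 15 + 19 + 2 = 36): d = {'x': 15, 'y': 19, 'z': 2, 'total': 36}

{'x': 15, 'y': 19, 'z': 2, 'total': 36}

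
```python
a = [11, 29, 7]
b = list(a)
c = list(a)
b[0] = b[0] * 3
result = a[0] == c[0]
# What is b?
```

After line 1: a = [11, 29, 7]
After line 2 (b = list(a), copy): a = [11, 29, 7], b = [11, 29, 7]
After line 3 (c = list(a) is a copy, new object): c = [11, 29, 7]
After line 4 (b[0] = 11 * 3 = 33; only b mutates (copy)): a = [11, 29, 7], b = [33, 29, 7], c = [11, 29, 7]
After line 5 (a[0] = 11, c[0] = 11; result = True)

[33, 29, 7]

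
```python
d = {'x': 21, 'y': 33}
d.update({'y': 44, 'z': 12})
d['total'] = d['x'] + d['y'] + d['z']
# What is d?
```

After line 1: d = {'x': 21, 'y': 33}
After line 2 (y overwritten, z added): d = {'x': 21, 'y': 44, 'z': 12}
After line 3 (total = 21 + 44 + 12 = 77): d = {'x': 21, 'y': 44, 'z': 12, 'total': 77}

{'x': 21, 'y': 44, 'z': 12, 'total': 77}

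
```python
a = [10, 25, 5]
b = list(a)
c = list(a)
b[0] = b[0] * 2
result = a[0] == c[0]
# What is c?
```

After line 1: a = [10, 25, 5]
After line 2 (b = list(a), copy): a = [10, 25, 5], b = [10, 25, 5]
After line 3 (c = list(a) is a copy, new object): c = [10, 25, 5]
After line 4 (b[0] = 10 * 2 = 20; only b mutates (copy)): a = [10, 25, 5], b = [20, 25, 5], c = [10, 25, 5]
After line 5 (a[0] = 10, c[0] = 10; result = True)

[10, 25, 5]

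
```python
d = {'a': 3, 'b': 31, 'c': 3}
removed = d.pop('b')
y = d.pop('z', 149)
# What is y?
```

After line 1: d = {'a': 3, 'b': 31, 'c': 3}
After line 2 (pop 'b' returns 31): d = {'a': 3, 'c': 3}, removed = 31
After line 3 (pop 'z' missing, returns default 149): d = {'a': 3, 'c': 3}, y = 149

149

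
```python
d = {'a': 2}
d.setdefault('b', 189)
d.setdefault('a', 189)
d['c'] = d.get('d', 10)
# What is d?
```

After line 1: d = {'a': 2}
After line 2 (setdefault adds 'b'=189): d = {'a': 2, 'b': 189}
After line 3 (setdefault 'a' no-op, already exists): d = {'a': 2, 'b': 189}
After line 4 (get('d', 10) returns default since 'd' not in d): d = {'a': 2, 'b': 189, 'c': 10}

{'a': 2, 'b': 189, 'c': 10}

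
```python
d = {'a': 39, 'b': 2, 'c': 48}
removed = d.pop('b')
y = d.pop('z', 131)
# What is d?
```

After line 1: d = {'a': 39, 'b': 2, 'c': 48}
After line 2 (pop 'b' returns 2): d = {'a': 39, 'c': 48}, removed = 2
After line 3 (pop 'z' missing, returns default 131): d = {'a': 39, 'c': 48}, y = 131

{'a': 39, 'c': 48}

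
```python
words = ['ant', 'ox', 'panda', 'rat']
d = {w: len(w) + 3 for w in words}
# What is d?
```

{'ant': 6, 'ox': 5, 'panda': 8, 'rat': 6}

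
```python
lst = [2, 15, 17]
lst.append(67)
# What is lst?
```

[2, 15, 17, 67]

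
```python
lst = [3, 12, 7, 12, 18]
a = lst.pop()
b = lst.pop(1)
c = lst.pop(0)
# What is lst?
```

After line 1: lst = [3, 12, 7, 12, 18]
After line 2 (pop() -> a = 18): lst = [3, 12, 7, 12]
After line 3 (pop(1) -> b = 12): lst = [3, 7, 12]
After line 4 (pop(0) -> c = 3): lst = [7, 12]

[7, 12]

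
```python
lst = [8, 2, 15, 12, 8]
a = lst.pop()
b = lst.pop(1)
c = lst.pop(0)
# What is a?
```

After line 1: lst = [8, 2, 15, 12, 8]
After line 2 (pop() -> a = 8): lst = [8, 2, 15, 12]
After line 3 (pop(1) -> b = 2): lst = [8, 15, 12]
After line 4 (pop(0) -> c = 8): lst = [15, 12]

8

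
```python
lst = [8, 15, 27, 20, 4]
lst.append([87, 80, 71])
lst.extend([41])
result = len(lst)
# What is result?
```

After line 1: lst = [8, 15, 27, 20, 4]
After line 2 (append adds [87, 80, 71] as single element): lst = [8, 15, 27, 20, 4, [87, 80, 71]]
After line 3 (extend unpacks [41], adds 41): lst = [8, 15, 27, 20, 4, [87, 80, 71], 41]
After line 4: result = len(lst) = 7

7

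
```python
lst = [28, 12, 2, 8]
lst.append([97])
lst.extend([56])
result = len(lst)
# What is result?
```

After line 1: lst = [28, 12, 2, 8]
After line 2 (append adds [97] as single element): lst = [28, 12, 2, 8, [97]]
After line 3 (extend unpacks [56], adds 56): lst = [28, 12, 2, 8, [97], 56]
After line 4: result = len(lst) = 6

6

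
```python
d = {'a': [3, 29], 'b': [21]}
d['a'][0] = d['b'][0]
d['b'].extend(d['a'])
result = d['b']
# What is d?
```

After line 1: d = {'a': [3, 29], 'b': [21]}
After line 2 (a[0] = b[0] = 21): d = {'a': [21, 29], 'b': [21]}
After line 3 (b.extend(a) appends [21, 29]): d = {'a': [21, 29], 'b': [21, 21, 29]}
After line 4: result = d['b'] = [21, 21, 29]

{'a': [21, 29], 'b': [21, 21, 29]}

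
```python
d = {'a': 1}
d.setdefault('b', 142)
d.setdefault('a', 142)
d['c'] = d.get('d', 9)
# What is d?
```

After line 1: d = {'a': 1}
After line 2 (setdefault adds 'b'=142): d = {'a': 1, 'b': 142}
After line 3 (setdefault 'a' no-op, already exists): d = {'a': 1, 'b': 142}
After line 4 (get('d', 9) returns default since 'd' not in d): d = {'a': 1, 'b': 142, 'c': 9}

{'a': 1, 'b': 142, 'c': 9}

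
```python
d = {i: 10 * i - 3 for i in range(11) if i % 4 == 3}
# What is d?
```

{3: 27, 7: 67}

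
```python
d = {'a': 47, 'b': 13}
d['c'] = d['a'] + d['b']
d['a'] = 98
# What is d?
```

After line 1: d = {'a': 47, 'b': 13}
After line 2 (d['c'] = 47 + 13): d = {'a': 47, 'b': 13, 'c': 60}
After line 3: d = {'a': 98, 'b': 13, 'c': 60}

{'a': 98, 'b': 13, 'c': 60}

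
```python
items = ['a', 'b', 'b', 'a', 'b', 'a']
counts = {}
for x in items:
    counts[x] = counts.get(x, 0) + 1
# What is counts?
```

Initial: counts = {}, items = ['a', 'b', 'b', 'a', 'b', 'a']
See 'a': counts = {'a': 1}
See 'b': counts = {'a': 1, 'b': 1}
See 'b': counts = {'a': 1, 'b': 2}
See 'a': counts = {'a': 2, 'b': 2}
See 'b': counts = {'a': 2, 'b': 3}
See 'a': counts = {'a': 3, 'b': 3}

{'a': 3, 'b': 3}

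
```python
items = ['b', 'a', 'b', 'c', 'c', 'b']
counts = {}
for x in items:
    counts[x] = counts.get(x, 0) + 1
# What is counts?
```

Initial: counts = {}, items = ['b', 'a', 'b', 'c', 'c', 'b']
See 'b': counts = {'b': 1}
See 'a': counts = {'b': 1, 'a': 1}
See 'b': counts = {'b': 2, 'a': 1}
See 'c': counts = {'b': 2, 'a': 1, 'c': 1}
See 'c': counts = {'b': 2, 'a': 1, 'c': 2}
See 'b': counts = {'b': 3, 'a': 1, 'c': 2}

{'b': 3, 'a': 1, 'c': 2}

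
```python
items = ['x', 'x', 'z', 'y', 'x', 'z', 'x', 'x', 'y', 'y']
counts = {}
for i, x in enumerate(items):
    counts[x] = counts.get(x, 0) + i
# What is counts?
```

Initial: counts = {}, items = ['x', 'x', 'z', 'y', 'x', 'z', 'x', 'x', 'y', 'y']
i=0, x='x': counts = {'x': 0}
i=1, x='x': counts = {'x': 1}
i=2, x='z': counts = {'x': 1, 'z': 2}
i=3, x='y': counts = {'x': 1, 'z': 2, 'y': 3}
i=4, x='x': counts = {'x': 5, 'z': 2, 'y': 3}
i=5, x='z': counts = {'x': 5, 'z': 7, 'y': 3}
i=6, x='x': counts = {'x': 11, 'z': 7, 'y': 3}
i=7, x='x': counts = {'x': 18, 'z': 7, 'y': 3}
i=8, x='y': counts = {'x': 18, 'z': 7, 'y': 11}
i=9, x='y': counts = {'x': 18, 'z': 7, 'y': 20}

{'x': 18, 'z': 7, 'y': 20}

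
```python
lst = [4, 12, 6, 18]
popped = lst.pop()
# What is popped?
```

18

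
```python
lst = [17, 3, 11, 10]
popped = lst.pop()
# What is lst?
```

[17, 3, 11]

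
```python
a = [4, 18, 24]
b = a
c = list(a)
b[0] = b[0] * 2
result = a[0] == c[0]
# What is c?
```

After line 1: a = [4, 18, 24]
After line 2 (b = a, alias): a = [4, 18, 24], b = [4, 18, 24]
After line 3 (c = list(a) is a copy, new object): c = [4, 18, 24]
After line 4 (b[0] = 4 * 2 = 8; mutates shared a/b): a = b = [8, 18, 24], c = [4, 18, 24]
After line 5 (a[0] = 8, c[0] = 4; result = False)

[4, 18, 24]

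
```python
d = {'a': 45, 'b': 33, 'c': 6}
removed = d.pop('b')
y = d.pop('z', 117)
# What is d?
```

After line 1: d = {'a': 45, 'b': 33, 'c': 6}
After line 2 (pop 'b' returns 33): d = {'a': 45, 'c': 6}, removed = 33
After line 3 (pop 'z' missing, returns default 117): d = {'a': 45, 'c': 6}, y = 117

{'a': 45, 'c': 6}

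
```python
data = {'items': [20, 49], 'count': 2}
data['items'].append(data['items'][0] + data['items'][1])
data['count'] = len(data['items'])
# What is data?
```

After line 1: data = {'items': [20, 49], 'count': 2}
After line 2 (append 20 + 49 = 69): data = {'items': [20, 49, 69], 'count': 2}
After line 3 (count = len(items) = 3): data = {'items': [20, 49, 69], 'count': 3}

{'items': [20, 49, 69], 'count': 3}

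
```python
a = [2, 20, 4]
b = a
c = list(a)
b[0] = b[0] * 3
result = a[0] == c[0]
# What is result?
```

After line 1: a = [2, 20, 4]
After line 2 (b = a, alias): a = [2, 20, 4], b = [2, 20, 4]
After line 3 (c = list(a) is a copy, new object): c = [2, 20, 4]
After line 4 (b[0] = 2 * 3 = 6; mutates shared a/b): a = b = [6, 20, 4], c = [2, 20, 4]
After line 5 (a[0] = 6, c[0] = 2; result = False)

False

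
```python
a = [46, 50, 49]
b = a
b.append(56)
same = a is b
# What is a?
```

After line 1: a = [46, 50, 49]
After line 2 (b = a is an alias, same object): a = [46, 50, 49], b = [46, 50, 49]
After line 3 (b.append mutates the shared list): a = [46, 50, 49, 56], b = [46, 50, 49, 56]
After line 4 (same = a is b; same object -> True): same = True

[46, 50, 49, 56]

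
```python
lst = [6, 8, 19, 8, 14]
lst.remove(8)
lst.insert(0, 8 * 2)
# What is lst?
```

After line 1: lst = [6, 8, 19, 8, 14]
After line 2 (remove first 8): lst = [6, 19, 8, 14]
After line 3 (insert 16 at index 0): lst = [16, 6, 19, 8, 14]

[16, 6, 19, 8, 14]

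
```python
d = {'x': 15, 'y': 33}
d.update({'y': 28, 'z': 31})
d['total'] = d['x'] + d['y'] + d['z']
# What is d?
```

After line 1: d = {'x': 15, 'y': 33}
After line 2 (y overwritten, z added): d = {'x': 15, 'y': 28, 'z': 31}
After line 3 (total = 15 + 28 + 31 = 74): d = {'x': 15, 'y': 28, 'z': 31, 'total': 74}

{'x': 15, 'y': 28, 'z': 31, 'total': 74}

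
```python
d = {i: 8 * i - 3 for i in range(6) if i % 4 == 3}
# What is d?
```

{3: 21}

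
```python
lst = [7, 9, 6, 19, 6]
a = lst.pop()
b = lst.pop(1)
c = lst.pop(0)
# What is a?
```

After line 1: lst = [7, 9, 6, 19, 6]
After line 2 (pop() -> a = 6): lst = [7, 9, 6, 19]
After line 3 (pop(1) -> b = 9): lst = [7, 6, 19]
After line 4 (pop(0) -> c = 7): lst = [6, 19]

6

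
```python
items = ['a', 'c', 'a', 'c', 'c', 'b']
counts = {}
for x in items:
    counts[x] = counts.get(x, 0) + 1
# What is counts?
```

Initial: counts = {}, items = ['a', 'c', 'a', 'c', 'c', 'b']
See 'a': counts = {'a': 1}
See 'c': counts = {'a': 1, 'c': 1}
See 'a': counts = {'a': 2, 'c': 1}
See 'c': counts = {'a': 2, 'c': 2}
See 'c': counts = {'a': 2, 'c': 3}
See 'b': counts = {'a': 2, 'c': 3, 'b': 1}

{'a': 2, 'c': 3, 'b': 1}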